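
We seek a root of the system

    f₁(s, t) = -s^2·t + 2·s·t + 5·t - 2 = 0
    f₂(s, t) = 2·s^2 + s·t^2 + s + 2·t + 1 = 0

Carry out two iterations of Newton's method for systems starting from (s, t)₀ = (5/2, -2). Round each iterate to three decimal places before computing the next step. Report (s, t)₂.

At (5/2, -2): F = (-9.500, 22.000).
Jacobian J = [[-2·s·t + 2·t, -s^2 + 2·s + 5], [4·s + t^2 + 1, 2·s·t + 2]].
At the point, J = [[6.000, 3.750], [15.000, -8.000]] (det J = -104.250).
Solving J·Δ = −F gives Δ = (-0.062, 2.633).
Then the next iterate is (s, t)₁ = (2.438, 0.633).
Round to (2.438, 0.633) and repeat: F = (0.48905, 17.56857), J = [[-1.82051, 3.93216], [11.15269, 5.08651]].
Δ = (-1.254, -0.705), so (s, t)₂ = (1.184, -0.072).

(1.184, -0.072)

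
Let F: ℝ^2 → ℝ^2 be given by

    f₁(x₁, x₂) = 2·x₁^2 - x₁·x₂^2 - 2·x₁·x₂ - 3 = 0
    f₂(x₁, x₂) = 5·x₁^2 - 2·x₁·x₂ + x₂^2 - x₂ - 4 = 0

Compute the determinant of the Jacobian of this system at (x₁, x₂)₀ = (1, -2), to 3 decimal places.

-56.000

J = [[4·x₁ - x₂^2 - 2·x₂, -2·x₁·x₂ - 2·x₁], [10·x₁ - 2·x₂, -2·x₁ + 2·x₂ - 1]].
At the point, J = [[4.000, 2.000], [14.000, -7.000]].
det J = -56.000.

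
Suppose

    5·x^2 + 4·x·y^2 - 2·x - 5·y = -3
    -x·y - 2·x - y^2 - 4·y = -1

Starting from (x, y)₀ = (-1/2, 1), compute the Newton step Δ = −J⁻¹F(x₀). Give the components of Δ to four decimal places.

At (-1/2, 1): F = (-1.7500, -2.5000).
Jacobian J = [[10·x + 4·y^2 - 2, 8·x·y - 5], [-y - 2, -x - 2·y - 4]].
At the point, J = [[-3.0000, -9.0000], [-3.0000, -5.5000]] (det J = -10.5000).
Solving J·Δ = −F gives Δ = (-1.2262, 0.2143).

(-1.2262, 0.2143)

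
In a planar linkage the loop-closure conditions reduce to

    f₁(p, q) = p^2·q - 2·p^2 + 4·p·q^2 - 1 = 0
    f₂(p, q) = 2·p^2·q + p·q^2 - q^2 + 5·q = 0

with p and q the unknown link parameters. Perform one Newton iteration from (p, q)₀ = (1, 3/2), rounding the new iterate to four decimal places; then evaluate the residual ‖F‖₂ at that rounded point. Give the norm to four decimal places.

11.7408

At (1, 3/2): F = (7.5000, 10.5000).
Jacobian J = [[2·p·q - 4·p + 4·q^2, p^2 + 8·p·q], [4·p·q + q^2, 2·p^2 + 2·p·q - 2·q + 5]].
At the point, J = [[8.0000, 13.0000], [8.2500, 7.0000]] (det J = -51.2500).
Solving J·Δ = −F gives Δ = (-1.6390, 0.4317).
Then the next iterate is (p, q)₁ = (-0.6390, 1.9317).
Re-evaluating at (-0.6390, 1.9317): F = (-10.565513, 5.120136), so ‖F‖₂ = 11.7408.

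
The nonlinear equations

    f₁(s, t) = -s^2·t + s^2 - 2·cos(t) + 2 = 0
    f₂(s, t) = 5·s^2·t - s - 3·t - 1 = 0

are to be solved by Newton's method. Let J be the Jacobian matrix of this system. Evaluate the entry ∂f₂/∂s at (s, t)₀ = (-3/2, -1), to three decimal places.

14.000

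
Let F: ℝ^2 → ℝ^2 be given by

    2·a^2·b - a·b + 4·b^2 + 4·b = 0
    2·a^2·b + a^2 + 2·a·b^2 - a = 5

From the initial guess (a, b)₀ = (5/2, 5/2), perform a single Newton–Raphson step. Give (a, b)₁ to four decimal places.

At (5/2, 5/2): F = (60.0000, 61.2500).
Jacobian J = [[4·a·b - b, 2·a^2 - a + 8·b + 4], [4·a·b + 2·a + 2·b^2 - 1, 2·a^2 + 4·a·b]].
At the point, J = [[22.5000, 34.0000], [41.5000, 37.5000]] (det J = -567.2500).
Solving J·Δ = −F gives Δ = (0.2953, -1.9601).
Then the next iterate is (a, b)₁ = (2.7953, 0.5399).

(2.7953, 0.5399)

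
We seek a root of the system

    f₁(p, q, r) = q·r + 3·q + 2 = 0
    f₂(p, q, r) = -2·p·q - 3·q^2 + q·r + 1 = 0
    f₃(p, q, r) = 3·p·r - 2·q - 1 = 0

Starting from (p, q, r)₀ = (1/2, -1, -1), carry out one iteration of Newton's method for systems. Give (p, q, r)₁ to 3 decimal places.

(0.375, -0.875, -0.750)

At (1/2, -1, -1): F = (0.000, 0.000, -0.500).
Jacobian J = [[0, r + 3, q], [-2·q, -2·p - 6·q + r, q], [3·r, -2, 3·p]].
At the point, J = [[0.000, 2.000, -1.000], [2.000, 4.000, -1.000], [-3.000, -2.000, 1.500]] (det J = -8.000).
Solving J·Δ = −F gives Δ = (-0.125, 0.125, 0.250).
Then the next iterate is (p, q, r)₁ = (0.375, -0.875, -0.750).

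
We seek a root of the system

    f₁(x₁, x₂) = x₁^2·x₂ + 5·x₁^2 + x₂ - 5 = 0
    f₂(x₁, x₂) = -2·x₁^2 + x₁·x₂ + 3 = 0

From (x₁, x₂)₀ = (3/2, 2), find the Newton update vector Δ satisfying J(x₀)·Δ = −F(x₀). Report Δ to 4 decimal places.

(-0.3202, -1.8539)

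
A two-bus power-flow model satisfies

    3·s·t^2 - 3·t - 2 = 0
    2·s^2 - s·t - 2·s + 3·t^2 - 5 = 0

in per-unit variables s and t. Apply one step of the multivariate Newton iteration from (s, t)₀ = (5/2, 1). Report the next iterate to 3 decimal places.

At (5/2, 1): F = (2.500, 3.000).
Jacobian J = [[3·t^2, 6·s·t - 3], [4·s - t - 2, -s + 6·t]].
At the point, J = [[3.000, 12.000], [7.000, 3.500]] (det J = -73.500).
Solving J·Δ = −F gives Δ = (-0.371, -0.116).
Then the next iterate is (s, t)₁ = (2.129, 0.884).

(2.129, 0.884)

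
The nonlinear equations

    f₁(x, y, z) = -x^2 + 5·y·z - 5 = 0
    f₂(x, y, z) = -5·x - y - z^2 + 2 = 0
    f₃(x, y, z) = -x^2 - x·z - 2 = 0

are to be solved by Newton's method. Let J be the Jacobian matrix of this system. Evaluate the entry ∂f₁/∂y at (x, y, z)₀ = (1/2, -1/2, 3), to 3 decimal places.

∂f₁/∂y = 5·z.
At (1/2, -1/2, 3) this is 15.000.

15.000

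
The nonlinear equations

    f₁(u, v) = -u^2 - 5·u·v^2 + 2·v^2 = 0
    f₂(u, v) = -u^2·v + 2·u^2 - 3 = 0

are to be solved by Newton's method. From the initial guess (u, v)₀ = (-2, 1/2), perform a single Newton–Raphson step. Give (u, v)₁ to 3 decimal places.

At (-2, 1/2): F = (-1.000, 3.000).
Jacobian J = [[-2·u - 5·v^2, -10·u·v + 4·v], [-2·u·v + 4·u, -u^2]].
At the point, J = [[2.750, 12.000], [-6.000, -4.000]] (det J = 61.000).
Solving J·Δ = −F gives Δ = (0.525, -0.037).
Then the next iterate is (u, v)₁ = (-1.475, 0.463).

(-1.475, 0.463)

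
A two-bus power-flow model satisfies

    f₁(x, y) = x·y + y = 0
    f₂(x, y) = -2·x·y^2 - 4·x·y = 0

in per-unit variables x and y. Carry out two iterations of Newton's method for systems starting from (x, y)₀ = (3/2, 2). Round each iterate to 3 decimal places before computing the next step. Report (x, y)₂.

At (3/2, 2): F = (5.000, -24.000).
Jacobian J = [[y, x + 1], [-2·y^2 - 4·y, -4·x·y - 4·x]].
At the point, J = [[2.000, 2.500], [-16.000, -18.000]] (det J = 4.000).
Solving J·Δ = −F gives Δ = (7.500, -8.000).
Then the next iterate is (x, y)₁ = (9.000, -6.000).
Round to (9.000, -6.000) and repeat: F = (-60.000, -432.000), J = [[-6.000, 10.000], [-48.000, 180.000]].
Δ = (-10.800, -0.480), so (x, y)₂ = (-1.800, -6.480).

(-1.800, -6.480)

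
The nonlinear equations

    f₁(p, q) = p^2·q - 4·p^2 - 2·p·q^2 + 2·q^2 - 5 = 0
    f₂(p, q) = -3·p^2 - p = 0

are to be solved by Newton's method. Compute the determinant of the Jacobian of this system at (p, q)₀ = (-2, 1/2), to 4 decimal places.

J = [[2·p·q - 8·p - 2·q^2, p^2 - 4·p·q + 4·q], [-6·p - 1, 0]].
At the point, J = [[13.5000, 10.0000], [11.0000, 0.0000]].
det J = -110.0000.

-110.0000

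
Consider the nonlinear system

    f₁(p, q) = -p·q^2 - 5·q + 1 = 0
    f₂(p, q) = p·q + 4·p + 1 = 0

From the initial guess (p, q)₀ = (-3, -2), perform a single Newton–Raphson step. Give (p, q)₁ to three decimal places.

(0.348, -1.435)

At (-3, -2): F = (23.000, -5.000).
Jacobian J = [[-q^2, -2·p·q - 5], [q + 4, p]].
At the point, J = [[-4.000, -17.000], [2.000, -3.000]] (det J = 46.000).
Solving J·Δ = −F gives Δ = (3.348, 0.565).
Then the next iterate is (p, q)₁ = (0.348, -1.435).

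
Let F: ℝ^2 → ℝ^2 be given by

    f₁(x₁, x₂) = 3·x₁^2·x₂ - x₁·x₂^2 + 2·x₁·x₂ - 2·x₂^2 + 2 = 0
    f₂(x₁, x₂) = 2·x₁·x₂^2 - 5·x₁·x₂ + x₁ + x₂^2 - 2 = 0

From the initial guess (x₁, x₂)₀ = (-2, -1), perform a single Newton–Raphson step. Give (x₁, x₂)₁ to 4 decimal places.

(-2.5000, 0.3125)

At (-2, -1): F = (-6.0000, -17.0000).
Jacobian J = [[6·x₁·x₂ - x₂^2 + 2·x₂, 3·x₁^2 - 2·x₁·x₂ + 2·x₁ - 4·x₂], [2·x₂^2 - 5·x₂ + 1, 4·x₁·x₂ - 5·x₁ + 2·x₂]].
At the point, J = [[9.0000, 8.0000], [8.0000, 16.0000]] (det J = 80.0000).
Solving J·Δ = −F gives Δ = (-0.5000, 1.3125).
Then the next iterate is (x₁, x₂)₁ = (-2.5000, 0.3125).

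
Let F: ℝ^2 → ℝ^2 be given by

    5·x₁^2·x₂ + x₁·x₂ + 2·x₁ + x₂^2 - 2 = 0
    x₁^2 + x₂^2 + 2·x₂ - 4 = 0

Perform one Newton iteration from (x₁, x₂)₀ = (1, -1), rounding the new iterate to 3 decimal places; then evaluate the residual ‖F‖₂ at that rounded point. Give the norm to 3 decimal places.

257.246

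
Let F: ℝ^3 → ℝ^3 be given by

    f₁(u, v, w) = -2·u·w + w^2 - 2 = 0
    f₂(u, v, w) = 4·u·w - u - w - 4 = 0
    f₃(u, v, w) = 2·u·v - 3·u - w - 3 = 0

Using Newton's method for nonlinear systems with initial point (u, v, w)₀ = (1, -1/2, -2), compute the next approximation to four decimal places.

(-0.1429, -0.1667, -1.7619)

At (1, -1/2, -2): F = (6.0000, -11.0000, -5.0000).
Jacobian J = [[-2·w, 0, -2·u + 2·w], [4·w - 1, 0, 4·u - 1], [2·v - 3, 2·u, -1]].
At the point, J = [[4.0000, 0.0000, -6.0000], [-9.0000, 0.0000, 3.0000], [-4.0000, 2.0000, -1.0000]] (det J = 84.0000).
Solving J·Δ = −F gives Δ = (-1.1429, 0.3333, 0.2381).
Then the next iterate is (u, v, w)₁ = (-0.1429, -0.1667, -1.7619).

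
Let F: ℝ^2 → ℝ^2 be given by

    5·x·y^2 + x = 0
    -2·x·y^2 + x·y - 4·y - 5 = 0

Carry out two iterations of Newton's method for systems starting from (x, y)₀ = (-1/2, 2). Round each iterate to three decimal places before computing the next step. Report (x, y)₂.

At (-1/2, 2): F = (-10.500, -10.000).
Jacobian J = [[5·y^2 + 1, 10·x·y], [-2·y^2 + y, -4·x·y + x - 4]].
At the point, J = [[21.000, -10.000], [-6.000, -0.500]] (det J = -70.500).
Solving J·Δ = −F gives Δ = (-1.344, -3.872).
Then the next iterate is (x, y)₁ = (-1.844, -1.872).
Round to (-1.844, -1.872) and repeat: F = (-34.15442, 18.86414), J = [[18.52192, 34.51968], [-8.88077, -19.65187]].
Δ = (0.349, 0.802), so (x, y)₂ = (-1.495, -1.070).

(-1.495, -1.070)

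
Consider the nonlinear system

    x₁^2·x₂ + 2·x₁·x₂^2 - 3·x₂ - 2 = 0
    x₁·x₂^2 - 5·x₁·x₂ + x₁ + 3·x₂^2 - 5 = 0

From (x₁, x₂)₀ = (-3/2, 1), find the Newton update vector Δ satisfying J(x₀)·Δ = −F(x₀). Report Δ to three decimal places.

At (-3/2, 1): F = (-5.750, 2.500).
Jacobian J = [[2·x₁·x₂ + 2·x₂^2, x₁^2 + 4·x₁·x₂ - 3], [x₂^2 - 5·x₂ + 1, 2·x₁·x₂ - 5·x₁ + 6·x₂]].
At the point, J = [[-1.000, -6.750], [-3.000, 10.500]] (det J = -30.750).
Solving J·Δ = −F gives Δ = (-1.415, -0.642).

(-1.415, -0.642)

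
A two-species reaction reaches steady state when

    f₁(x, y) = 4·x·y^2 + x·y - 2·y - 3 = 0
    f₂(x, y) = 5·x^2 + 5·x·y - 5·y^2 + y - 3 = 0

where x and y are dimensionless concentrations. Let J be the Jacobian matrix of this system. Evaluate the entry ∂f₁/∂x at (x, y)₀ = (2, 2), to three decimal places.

∂f₁/∂x = 4·y^2 + y.
At (2, 2) this is 18.000.

18.000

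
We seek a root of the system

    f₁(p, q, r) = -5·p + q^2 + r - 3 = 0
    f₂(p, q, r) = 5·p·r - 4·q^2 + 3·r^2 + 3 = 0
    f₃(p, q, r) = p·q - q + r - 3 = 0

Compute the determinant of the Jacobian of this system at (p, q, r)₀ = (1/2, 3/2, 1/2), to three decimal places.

J = [[-5, 2·q, 1], [5·r, -8·q, 5·p + 6·r], [q, p - 1, 1]].
At the point, J = [[-5.000, 3.000, 1.000], [2.500, -12.000, 5.500], [1.500, -0.500, 1.000]].
det J = 80.250.

80.250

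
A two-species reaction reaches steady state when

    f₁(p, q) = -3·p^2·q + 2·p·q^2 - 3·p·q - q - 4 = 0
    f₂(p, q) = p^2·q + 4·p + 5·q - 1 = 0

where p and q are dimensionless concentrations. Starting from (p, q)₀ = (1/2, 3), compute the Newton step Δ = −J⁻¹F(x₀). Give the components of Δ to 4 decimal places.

(-3.6883, 1.7273)

At (1/2, 3): F = (-4.7500, 16.7500).
Jacobian J = [[-6·p·q + 2·q^2 - 3·q, -3·p^2 + 4·p·q - 3·p - 1], [2·p·q + 4, p^2 + 5]].
At the point, J = [[0.0000, 2.7500], [7.0000, 5.2500]] (det J = -19.2500).
Solving J·Δ = −F gives Δ = (-3.6883, 1.7273).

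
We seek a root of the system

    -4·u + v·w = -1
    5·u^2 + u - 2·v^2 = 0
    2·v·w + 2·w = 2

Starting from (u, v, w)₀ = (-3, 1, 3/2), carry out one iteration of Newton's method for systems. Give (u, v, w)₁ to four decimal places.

At (-3, 1, 3/2): F = (14.5000, 40.0000, 4.0000).
Jacobian J = [[-4, w, v], [10·u + 1, -4·v, 0], [0, 2·w, 2·v + 2]].
At the point, J = [[-4.0000, 1.5000, 1.0000], [-29.0000, -4.0000, 0.0000], [0.0000, 3.0000, 4.0000]] (det J = 151.0000).
Solving J·Δ = −F gives Δ = (2.2252, -6.1325, 3.5993).
Then the next iterate is (u, v, w)₁ = (-0.7748, -5.1325, 5.0993).

(-0.7748, -5.1325, 5.0993)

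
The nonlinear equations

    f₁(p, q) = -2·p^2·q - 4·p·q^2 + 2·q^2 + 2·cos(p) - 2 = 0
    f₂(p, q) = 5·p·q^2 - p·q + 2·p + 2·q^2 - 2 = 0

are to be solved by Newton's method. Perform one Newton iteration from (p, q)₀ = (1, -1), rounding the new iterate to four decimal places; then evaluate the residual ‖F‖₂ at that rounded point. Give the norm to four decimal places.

1.9516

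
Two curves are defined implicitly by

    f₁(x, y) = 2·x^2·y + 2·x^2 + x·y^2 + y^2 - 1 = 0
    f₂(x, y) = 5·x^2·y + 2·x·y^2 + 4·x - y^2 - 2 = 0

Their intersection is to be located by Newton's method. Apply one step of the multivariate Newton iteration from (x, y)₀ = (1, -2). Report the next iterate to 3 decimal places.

(0.604, -1.167)

At (1, -2): F = (5.000, -4.000).
Jacobian J = [[4·x·y + 4·x + y^2, 2·x^2 + 2·x·y + 2·y], [10·x·y + 2·y^2 + 4, 5·x^2 + 4·x·y - 2·y]].
At the point, J = [[0.000, -6.000], [-8.000, 1.000]] (det J = -48.000).
Solving J·Δ = −F gives Δ = (-0.396, 0.833).
Then the next iterate is (x, y)₁ = (0.604, -1.167).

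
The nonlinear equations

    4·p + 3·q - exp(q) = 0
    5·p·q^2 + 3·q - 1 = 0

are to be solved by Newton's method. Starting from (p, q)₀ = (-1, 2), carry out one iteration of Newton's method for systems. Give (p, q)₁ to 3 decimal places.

At (-1, 2): F = (-5.38906, -15.000).
Jacobian J = [[4, -exp(q) + 3], [5·q^2, 10·p·q + 3]].
At the point, J = [[4.000, -4.38906], [20.000, -17.000]] (det J = 19.78112).
Solving J·Δ = −F gives Δ = (-1.303, -2.415).
Then the next iterate is (p, q)₁ = (-2.303, -0.415).

(-2.303, -0.415)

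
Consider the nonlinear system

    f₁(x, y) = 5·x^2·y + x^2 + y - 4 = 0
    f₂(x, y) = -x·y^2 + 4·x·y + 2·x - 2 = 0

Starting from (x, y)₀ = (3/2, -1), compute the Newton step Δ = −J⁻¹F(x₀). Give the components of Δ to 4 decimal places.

(-0.6509, 0.5053)

At (3/2, -1): F = (-14.0000, -6.5000).
Jacobian J = [[10·x·y + 2·x, 5·x^2 + 1], [-y^2 + 4·y + 2, -2·x·y + 4·x]].
At the point, J = [[-12.0000, 12.2500], [-3.0000, 9.0000]] (det J = -71.2500).
Solving J·Δ = −F gives Δ = (-0.6509, 0.5053).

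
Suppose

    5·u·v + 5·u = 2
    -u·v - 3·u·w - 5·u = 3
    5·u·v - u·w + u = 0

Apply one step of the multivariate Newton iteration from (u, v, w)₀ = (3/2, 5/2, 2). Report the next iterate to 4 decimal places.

(1.1750, 0.0250, -1.3667)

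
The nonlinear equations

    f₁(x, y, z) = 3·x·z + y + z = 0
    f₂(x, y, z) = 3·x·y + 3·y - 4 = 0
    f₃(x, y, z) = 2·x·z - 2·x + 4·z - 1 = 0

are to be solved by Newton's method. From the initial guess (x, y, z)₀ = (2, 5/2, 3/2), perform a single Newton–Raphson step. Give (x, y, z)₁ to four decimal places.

(0.2736, 1.8831, 0.8408)

At (2, 5/2, 3/2): F = (13.0000, 18.5000, 7.0000).
Jacobian J = [[3·z, 1, 3·x + 1], [3·y, 3·x + 3, 0], [2·z - 2, 0, 2·x + 4]].
At the point, J = [[4.5000, 1.0000, 7.0000], [7.5000, 9.0000, 0.0000], [1.0000, 0.0000, 8.0000]] (det J = 201.0000).
Solving J·Δ = −F gives Δ = (-1.7264, -0.6169, -0.6592).
Then the next iterate is (x, y, z)₁ = (0.2736, 1.8831, 0.8408).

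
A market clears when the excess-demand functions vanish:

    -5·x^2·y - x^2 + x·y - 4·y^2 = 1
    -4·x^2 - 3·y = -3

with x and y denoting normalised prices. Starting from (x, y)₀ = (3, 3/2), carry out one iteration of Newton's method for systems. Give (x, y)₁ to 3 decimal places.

(1.450, 1.403)

At (3, 3/2): F = (-82.000, -37.500).
Jacobian J = [[-10·x·y - 2·x + y, -5·x^2 + x - 8·y], [-8·x, -3]].
At the point, J = [[-49.500, -54.000], [-24.000, -3.000]] (det J = -1147.500).
Solving J·Δ = −F gives Δ = (-1.550, -0.097).
Then the next iterate is (x, y)₁ = (1.450, 1.403).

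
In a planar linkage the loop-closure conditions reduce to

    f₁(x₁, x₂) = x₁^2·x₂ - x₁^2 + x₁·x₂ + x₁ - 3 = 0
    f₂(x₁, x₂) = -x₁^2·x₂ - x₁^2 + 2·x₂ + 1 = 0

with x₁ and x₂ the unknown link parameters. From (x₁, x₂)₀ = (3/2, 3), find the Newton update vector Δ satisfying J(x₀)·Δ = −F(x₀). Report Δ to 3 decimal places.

(-0.132, -1.647)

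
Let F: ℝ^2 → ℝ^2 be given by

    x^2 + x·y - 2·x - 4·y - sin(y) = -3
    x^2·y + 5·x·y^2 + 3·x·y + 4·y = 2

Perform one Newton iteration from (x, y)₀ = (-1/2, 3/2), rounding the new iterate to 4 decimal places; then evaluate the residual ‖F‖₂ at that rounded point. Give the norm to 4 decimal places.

1.3952

At (-1/2, 3/2): F = (-3.497495, -3.5000).
Jacobian J = [[2·x + y - 2, x - cos(y) - 4], [2·x·y + 5·y^2 + 3·y, x^2 + 10·x·y + 3·x + 4]].
At the point, J = [[-1.5000, -4.570737], [14.2500, -4.7500]] (det J = 72.258005).
Solving J·Δ = −F gives Δ = (-0.0085, -0.7624).
Then the next iterate is (x, y)₁ = (-0.5085, 0.7376).
Re-evaluating at (-0.5085, 0.7376): F = (0.277589, -1.367343), so ‖F‖₂ = 1.3952.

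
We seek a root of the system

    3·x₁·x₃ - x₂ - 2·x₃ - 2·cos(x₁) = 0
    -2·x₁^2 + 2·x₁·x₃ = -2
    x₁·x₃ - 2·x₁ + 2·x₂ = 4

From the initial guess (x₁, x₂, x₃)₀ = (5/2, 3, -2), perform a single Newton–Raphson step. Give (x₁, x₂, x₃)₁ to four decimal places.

(1.5678, 3.2734, -0.5103)

At (5/2, 3, -2): F = (-12.397713, -20.5000, -8.0000).
Jacobian J = [[3·x₃ + 2·sin(x₁), -1, 3·x₁ - 2], [-4·x₁ + 2·x₃, 0, 2·x₁], [x₃ - 2, 2, x₁]].
At the point, J = [[-4.803056, -1.0000, 5.5000], [-14.0000, 0.0000, 5.0000], [-4.0000, 2.0000, 2.5000]] (det J = -120.969443).
Solving J·Δ = −F gives Δ = (-0.9322, 0.2734, 1.4897).
Then the next iterate is (x₁, x₂, x₃)₁ = (1.5678, 3.2734, -0.5103).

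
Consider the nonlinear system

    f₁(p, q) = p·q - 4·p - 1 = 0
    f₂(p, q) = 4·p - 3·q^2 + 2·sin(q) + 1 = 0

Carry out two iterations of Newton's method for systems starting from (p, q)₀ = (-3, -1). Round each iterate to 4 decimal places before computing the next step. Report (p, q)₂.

(-0.2576, 0.0112)

At (-3, -1): F = (14.0000, -15.682942).
Jacobian J = [[q - 4, p], [4, -6·q + 2·cos(q)]].
At the point, J = [[-5.0000, -3.0000], [4.0000, 7.080605]] (det J = -23.403023).
Solving J·Δ = −F gives Δ = (2.2253, 0.9578).
Then the next iterate is (p, q)₁ = (-0.7747, -0.0422).
Round to (-0.7747, -0.0422) and repeat: F = (2.131492, -2.188517), J = [[-4.0422, -0.7747], [4.0000, 2.251419]].
Δ = (0.5171, 0.0534), so (p, q)₂ = (-0.2576, 0.0112).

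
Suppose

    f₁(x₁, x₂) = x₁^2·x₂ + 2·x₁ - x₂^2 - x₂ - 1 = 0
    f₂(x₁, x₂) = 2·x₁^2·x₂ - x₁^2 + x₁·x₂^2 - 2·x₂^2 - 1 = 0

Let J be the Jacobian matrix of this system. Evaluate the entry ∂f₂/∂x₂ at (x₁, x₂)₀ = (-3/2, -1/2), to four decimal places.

∂f₂/∂x₂ = 2·x₁^2 + 2·x₁·x₂ - 4·x₂.
At (-3/2, -1/2) this is 8.0000.

8.0000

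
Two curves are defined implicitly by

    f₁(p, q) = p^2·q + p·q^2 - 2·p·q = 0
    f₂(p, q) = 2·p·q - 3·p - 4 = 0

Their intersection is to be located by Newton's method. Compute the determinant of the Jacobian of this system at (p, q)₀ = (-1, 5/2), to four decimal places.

J = [[2·p·q + q^2 - 2·q, p^2 + 2·p·q - 2·p], [2·q - 3, 2·p]].
At the point, J = [[-3.7500, -2.0000], [2.0000, -2.0000]].
det J = 11.5000.

11.5000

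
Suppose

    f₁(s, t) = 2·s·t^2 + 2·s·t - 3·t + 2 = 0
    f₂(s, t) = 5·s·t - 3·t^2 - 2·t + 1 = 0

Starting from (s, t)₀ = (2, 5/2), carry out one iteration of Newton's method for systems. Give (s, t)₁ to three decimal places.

(1.341, 1.644)

At (2, 5/2): F = (29.500, 2.250).
Jacobian J = [[2·t^2 + 2·t, 4·s·t + 2·s - 3], [5·t, 5·s - 6·t - 2]].
At the point, J = [[17.500, 21.000], [12.500, -7.000]] (det J = -385.000).
Solving J·Δ = −F gives Δ = (-0.659, -0.856).
Then the next iterate is (s, t)₁ = (1.341, 1.644).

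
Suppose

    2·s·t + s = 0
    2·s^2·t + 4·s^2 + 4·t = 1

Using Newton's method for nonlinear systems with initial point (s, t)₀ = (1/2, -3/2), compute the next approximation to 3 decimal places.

At (1/2, -3/2): F = (-1.000, -6.750).
Jacobian J = [[2·t + 1, 2·s], [4·s·t + 8·s, 2·s^2 + 4]].
At the point, J = [[-2.000, 1.000], [1.000, 4.500]] (det J = -10.000).
Solving J·Δ = −F gives Δ = (0.225, 1.450).
Then the next iterate is (s, t)₁ = (0.725, -0.050).

(0.725, -0.050)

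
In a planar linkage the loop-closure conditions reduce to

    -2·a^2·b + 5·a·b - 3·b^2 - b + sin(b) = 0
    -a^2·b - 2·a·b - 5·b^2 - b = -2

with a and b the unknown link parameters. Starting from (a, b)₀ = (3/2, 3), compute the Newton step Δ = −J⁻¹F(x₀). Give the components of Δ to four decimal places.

At (3/2, 3): F = (-20.858880, -61.7500).
Jacobian J = [[-4·a·b + 5·b, -2·a^2 + 5·a - 6·b + cos(b) - 1], [-2·a·b - 2·b, -a^2 - 2·a - 10·b - 1]].
At the point, J = [[-3.0000, -16.989992], [-15.0000, -36.2500]] (det J = -146.099887).
Solving J·Δ = −F gives Δ = (-2.0055, -0.8736).

(-2.0055, -0.8736)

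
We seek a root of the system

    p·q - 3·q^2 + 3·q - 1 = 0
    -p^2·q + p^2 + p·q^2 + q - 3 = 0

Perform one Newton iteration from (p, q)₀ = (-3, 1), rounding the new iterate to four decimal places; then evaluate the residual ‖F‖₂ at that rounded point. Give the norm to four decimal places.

1.9784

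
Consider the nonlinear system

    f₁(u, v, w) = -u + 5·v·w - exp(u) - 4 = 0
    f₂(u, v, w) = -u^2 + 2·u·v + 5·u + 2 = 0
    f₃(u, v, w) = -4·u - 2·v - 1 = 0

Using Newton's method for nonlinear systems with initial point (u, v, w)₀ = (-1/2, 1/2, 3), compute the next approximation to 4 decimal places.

At (-1/2, 1/2, 3): F = (3.393469, -1.2500, 0.0000).
Jacobian J = [[-exp(u) - 1, 5·w, 5·v], [-2·u + 2·v + 5, 2·u, 0], [-4, -2, 0]].
At the point, J = [[-1.606531, 15.0000, 2.5000], [7.0000, -1.0000, 0.0000], [-4.0000, -2.0000, 0.0000]] (det J = -45.0000).
Solving J·Δ = −F gives Δ = (0.1389, -0.2778, 0.3985).
Then the next iterate is (u, v, w)₁ = (-0.3611, 0.2222, 3.3985).

(-0.3611, 0.2222, 3.3985)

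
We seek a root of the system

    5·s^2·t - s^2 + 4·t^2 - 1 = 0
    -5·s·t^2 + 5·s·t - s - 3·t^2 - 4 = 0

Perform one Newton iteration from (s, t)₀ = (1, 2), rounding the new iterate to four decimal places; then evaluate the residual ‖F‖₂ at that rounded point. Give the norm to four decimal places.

10.9728

At (1, 2): F = (24.0000, -27.0000).
Jacobian J = [[10·s·t - 2·s, 5·s^2 + 8·t], [-5·t^2 + 5·t - 1, -10·s·t + 5·s - 6·t]].
At the point, J = [[18.0000, 21.0000], [-11.0000, -27.0000]] (det J = -255.0000).
Solving J·Δ = −F gives Δ = (-0.3176, -0.8706).
Then the next iterate is (s, t)₁ = (0.6824, 1.1294).
Re-evaluating at (0.6824, 1.1294): F = (6.266145, -9.007678), so ‖F‖₂ = 10.9728.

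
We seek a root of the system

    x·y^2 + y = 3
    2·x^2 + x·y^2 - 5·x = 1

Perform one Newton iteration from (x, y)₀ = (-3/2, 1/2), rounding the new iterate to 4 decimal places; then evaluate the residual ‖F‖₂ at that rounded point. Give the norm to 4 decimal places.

4.3244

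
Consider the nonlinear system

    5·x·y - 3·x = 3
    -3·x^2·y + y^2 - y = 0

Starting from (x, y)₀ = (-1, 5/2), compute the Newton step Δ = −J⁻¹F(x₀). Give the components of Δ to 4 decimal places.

(0.3698, -1.7973)

At (-1, 5/2): F = (-12.5000, -3.7500).
Jacobian J = [[5·y - 3, 5·x], [-6·x·y, -3·x^2 + 2·y - 1]].
At the point, J = [[9.5000, -5.0000], [15.0000, 1.0000]] (det J = 84.5000).
Solving J·Δ = −F gives Δ = (0.3698, -1.7973).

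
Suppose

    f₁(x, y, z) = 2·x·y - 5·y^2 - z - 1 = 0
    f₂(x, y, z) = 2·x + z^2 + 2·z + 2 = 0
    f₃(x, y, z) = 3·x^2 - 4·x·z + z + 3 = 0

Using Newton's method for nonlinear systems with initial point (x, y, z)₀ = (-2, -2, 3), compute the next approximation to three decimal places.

At (-2, -2, 3): F = (-16.000, 13.000, 42.000).
Jacobian J = [[2·y, 2·x - 10·y, -1], [2, 0, 2·z + 2], [6·x - 4·z, 0, -4·x + 1]].
At the point, J = [[-4.000, 16.000, -1.000], [2.000, 0.000, 8.000], [-24.000, 0.000, 9.000]] (det J = -3360.000).
Solving J·Δ = −F gives Δ = (1.043, 1.143, -1.886).
Then the next iterate is (x, y, z)₁ = (-0.957, -0.857, 1.114).

(-0.957, -0.857, 1.114)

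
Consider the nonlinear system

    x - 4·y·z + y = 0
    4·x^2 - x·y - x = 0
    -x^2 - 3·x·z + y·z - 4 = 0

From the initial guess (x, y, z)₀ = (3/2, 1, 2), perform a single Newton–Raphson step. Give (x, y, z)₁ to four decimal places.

At (3/2, 1, 2): F = (-5.5000, 6.0000, -13.2500).
Jacobian J = [[1, -4·z + 1, -4·y], [8·x - y - 1, -x, 0], [-2·x - 3·z, z, -3·x + y]].
At the point, J = [[1.0000, -7.0000, -4.0000], [10.0000, -1.5000, 0.0000], [-9.0000, 2.0000, -3.5000]] (det J = -265.7500).
Solving J·Δ = −F gives Δ = (-0.5433, 0.3782, -2.1726).
Then the next iterate is (x, y, z)₁ = (0.9567, 1.3782, -0.1726).

(0.9567, 1.3782, -0.1726)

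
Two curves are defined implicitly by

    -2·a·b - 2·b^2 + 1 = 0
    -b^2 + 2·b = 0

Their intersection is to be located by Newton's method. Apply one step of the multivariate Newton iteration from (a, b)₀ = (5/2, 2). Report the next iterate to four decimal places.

(-1.7500, 2.0000)

At (5/2, 2): F = (-17.0000, 0.0000).
Jacobian J = [[-2·b, -2·a - 4·b], [0, -2·b + 2]].
At the point, J = [[-4.0000, -13.0000], [0.0000, -2.0000]] (det J = 8.0000).
Solving J·Δ = −F gives Δ = (-4.2500, 0.0000).
Then the next iterate is (a, b)₁ = (-1.7500, 2.0000).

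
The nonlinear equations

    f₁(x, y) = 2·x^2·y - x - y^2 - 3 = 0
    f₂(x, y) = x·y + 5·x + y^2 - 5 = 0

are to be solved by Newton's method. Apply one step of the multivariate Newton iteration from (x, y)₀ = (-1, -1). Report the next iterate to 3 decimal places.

At (-1, -1): F = (-5.000, -8.000).
Jacobian J = [[4·x·y - 1, 2·x^2 - 2·y], [y + 5, x + 2·y]].
At the point, J = [[3.000, 4.000], [4.000, -3.000]] (det J = -25.000).
Solving J·Δ = −F gives Δ = (1.880, -0.160).
Then the next iterate is (x, y)₁ = (0.880, -1.160).

(0.880, -1.160)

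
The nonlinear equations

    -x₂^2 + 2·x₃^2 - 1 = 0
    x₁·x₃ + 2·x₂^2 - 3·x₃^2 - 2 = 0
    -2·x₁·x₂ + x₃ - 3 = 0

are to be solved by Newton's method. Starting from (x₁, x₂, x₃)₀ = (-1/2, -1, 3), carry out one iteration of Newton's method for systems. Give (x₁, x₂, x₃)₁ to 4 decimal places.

(0.7308, -1.1538, 1.6923)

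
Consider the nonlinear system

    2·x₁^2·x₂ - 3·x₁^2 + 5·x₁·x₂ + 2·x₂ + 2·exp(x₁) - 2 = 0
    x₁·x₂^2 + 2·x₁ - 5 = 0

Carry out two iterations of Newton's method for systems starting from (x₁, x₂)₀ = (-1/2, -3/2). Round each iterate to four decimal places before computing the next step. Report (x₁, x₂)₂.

At (-1/2, -3/2): F = (-1.536939, -7.1250).
Jacobian J = [[4·x₁·x₂ - 6·x₁ + 5·x₂ + 2·exp(x₁), 2·x₁^2 + 5·x₁ + 2], [x₂^2 + 2, 2·x₁·x₂]].
At the point, J = [[-0.286939, 0.0000], [4.2500, 1.5000]] (det J = -0.430408).
Solving J·Δ = −F gives Δ = (-5.3563, 19.9263).
Then the next iterate is (x₁, x₂)₁ = (-5.8563, 18.4263).
Round to (-5.8563, 18.4263) and repeat: F = (656.325842, -2005.093540), J = [[-304.364739, 41.310999], [341.528532, -215.819881]].
Δ = (1.1403, -7.4861), so (x₁, x₂)₂ = (-4.7160, 10.9402).

(-4.7160, 10.9402)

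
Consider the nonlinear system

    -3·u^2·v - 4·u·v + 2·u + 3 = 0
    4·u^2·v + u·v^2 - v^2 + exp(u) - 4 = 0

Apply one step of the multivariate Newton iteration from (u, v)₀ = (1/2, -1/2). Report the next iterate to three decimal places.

At (1/2, -1/2): F = (5.375, -2.97628).
Jacobian J = [[-6·u·v - 4·v + 2, -3·u^2 - 4·u], [8·u·v + v^2 + exp(u), 4·u^2 + 2·u·v - 2·v]].
At the point, J = [[5.500, -2.750], [-0.10128, 1.500]] (det J = 7.97148).
Solving J·Δ = −F gives Δ = (0.015, 1.985).
Then the next iterate is (u, v)₁ = (0.515, 1.485).

(0.515, 1.485)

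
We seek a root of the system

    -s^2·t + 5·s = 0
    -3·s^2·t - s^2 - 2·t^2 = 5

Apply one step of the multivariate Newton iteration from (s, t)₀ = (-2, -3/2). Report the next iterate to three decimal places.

(-1.160, -2.710)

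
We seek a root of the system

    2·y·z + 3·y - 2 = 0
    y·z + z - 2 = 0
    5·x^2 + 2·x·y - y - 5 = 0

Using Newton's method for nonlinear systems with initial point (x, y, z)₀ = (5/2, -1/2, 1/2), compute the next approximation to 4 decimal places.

(1.2396, 1.0000, 2.5000)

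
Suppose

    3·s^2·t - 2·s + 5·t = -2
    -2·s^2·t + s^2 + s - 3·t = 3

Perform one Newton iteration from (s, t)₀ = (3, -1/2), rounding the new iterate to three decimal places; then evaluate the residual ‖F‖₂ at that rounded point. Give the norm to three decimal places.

At (3, -1/2): F = (-20.000, 19.500).
Jacobian J = [[6·s·t - 2, 3·s^2 + 5], [-4·s·t + 2·s + 1, -2·s^2 - 3]].
At the point, J = [[-11.000, 32.000], [13.000, -21.000]] (det J = -185.000).
Solving J·Δ = −F gives Δ = (-1.103, 0.246).
Then the next iterate is (s, t)₁ = (1.897, -0.254).
Re-evaluating at (1.897, -0.254): F = (-5.80614, 5.08570), so ‖F‖₂ = 7.719.

7.719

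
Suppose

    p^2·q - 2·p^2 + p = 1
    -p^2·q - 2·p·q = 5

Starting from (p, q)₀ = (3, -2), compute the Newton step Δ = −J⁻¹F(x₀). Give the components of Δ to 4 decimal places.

(-1.4179, 0.1542)

At (3, -2): F = (-34.0000, 25.0000).
Jacobian J = [[2·p·q - 4·p + 1, p^2], [-2·p·q - 2·q, -p^2 - 2·p]].
At the point, J = [[-23.0000, 9.0000], [16.0000, -15.0000]] (det J = 201.0000).
Solving J·Δ = −F gives Δ = (-1.4179, 0.1542).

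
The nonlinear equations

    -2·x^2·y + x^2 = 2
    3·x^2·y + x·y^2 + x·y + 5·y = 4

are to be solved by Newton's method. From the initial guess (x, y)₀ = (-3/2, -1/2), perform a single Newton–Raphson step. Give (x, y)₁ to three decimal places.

At (-3/2, -1/2): F = (2.500, -9.500).
Jacobian J = [[-4·x·y + 2·x, -2·x^2], [6·x·y + y^2 + y, 3·x^2 + 2·x·y + x + 5]].
At the point, J = [[-6.000, -4.500], [4.250, 11.750]] (det J = -51.375).
Solving J·Δ = −F gives Δ = (-0.260, 0.903).
Then the next iterate is (x, y)₁ = (-1.760, 0.403).

(-1.760, 0.403)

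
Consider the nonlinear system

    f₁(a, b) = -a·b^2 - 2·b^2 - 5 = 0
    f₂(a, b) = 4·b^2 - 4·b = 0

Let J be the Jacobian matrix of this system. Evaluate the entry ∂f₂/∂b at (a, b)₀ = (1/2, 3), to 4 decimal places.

∂f₂/∂b = 8·b - 4.
At (1/2, 3) this is 20.0000.

20.0000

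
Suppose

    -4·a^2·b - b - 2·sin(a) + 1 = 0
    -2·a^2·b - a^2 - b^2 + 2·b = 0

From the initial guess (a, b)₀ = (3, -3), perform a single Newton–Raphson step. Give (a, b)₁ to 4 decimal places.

(3.0194, 0.0582)

At (3, -3): F = (111.717760, 30.0000).
Jacobian J = [[-8·a·b - 2·cos(a), -4·a^2 - 1], [-4·a·b - 2·a, -2·a^2 - 2·b + 2]].
At the point, J = [[73.979985, -37.0000], [30.0000, -10.0000]] (det J = 370.200150).
Solving J·Δ = −F gives Δ = (0.0194, 3.0582).
Then the next iterate is (a, b)₁ = (3.0194, 0.0582).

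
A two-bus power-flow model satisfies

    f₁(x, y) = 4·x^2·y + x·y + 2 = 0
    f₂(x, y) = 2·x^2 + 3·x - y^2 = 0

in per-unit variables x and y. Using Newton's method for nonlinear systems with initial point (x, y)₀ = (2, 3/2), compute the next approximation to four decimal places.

(0.9126, 1.4294)

At (2, 3/2): F = (29.0000, 11.7500).
Jacobian J = [[8·x·y + y, 4·x^2 + x], [4·x + 3, -2·y]].
At the point, J = [[25.5000, 18.0000], [11.0000, -3.0000]] (det J = -274.5000).
Solving J·Δ = −F gives Δ = (-1.0874, -0.0706).
Then the next iterate is (x, y)₁ = (0.9126, 1.4294).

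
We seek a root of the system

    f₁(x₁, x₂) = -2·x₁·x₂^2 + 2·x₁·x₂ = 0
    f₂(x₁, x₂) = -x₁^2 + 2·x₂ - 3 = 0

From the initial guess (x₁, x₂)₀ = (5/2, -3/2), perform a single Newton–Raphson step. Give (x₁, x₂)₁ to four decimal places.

(0.0588, -1.4779)

At (5/2, -3/2): F = (-18.7500, -12.2500).
Jacobian J = [[-2·x₂^2 + 2·x₂, -4·x₁·x₂ + 2·x₁], [-2·x₁, 2]].
At the point, J = [[-7.5000, 20.0000], [-5.0000, 2.0000]] (det J = 85.0000).
Solving J·Δ = −F gives Δ = (-2.4412, 0.0221).
Then the next iterate is (x₁, x₂)₁ = (0.0588, -1.4779).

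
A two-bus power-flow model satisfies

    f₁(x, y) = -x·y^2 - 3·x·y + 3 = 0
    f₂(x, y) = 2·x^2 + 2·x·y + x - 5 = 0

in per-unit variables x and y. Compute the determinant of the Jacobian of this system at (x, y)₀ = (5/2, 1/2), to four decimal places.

J = [[-y^2 - 3·y, -2·x·y - 3·x], [4·x + 2·y + 1, 2·x]].
At the point, J = [[-1.7500, -10.0000], [12.0000, 5.0000]].
det J = 111.2500.

111.2500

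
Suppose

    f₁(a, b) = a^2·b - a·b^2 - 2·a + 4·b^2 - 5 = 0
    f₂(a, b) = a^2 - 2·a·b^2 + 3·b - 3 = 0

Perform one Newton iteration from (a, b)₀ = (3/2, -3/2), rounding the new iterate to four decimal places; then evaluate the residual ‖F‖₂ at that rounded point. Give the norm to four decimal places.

6.6107

At (3/2, -3/2): F = (-5.7500, -12.0000).
Jacobian J = [[2·a·b - b^2 - 2, a^2 - 2·a·b + 8·b], [2·a - 2·b^2, -4·a·b + 3]].
At the point, J = [[-8.7500, -5.2500], [-1.5000, 12.0000]] (det J = -112.8750).
Solving J·Δ = −F gives Δ = (-1.1694, 0.8538).
Then the next iterate is (a, b)₁ = (0.3306, -0.6462).
Re-evaluating at (0.3306, -0.6462): F = (-4.199580, -5.105404), so ‖F‖₂ = 6.6107.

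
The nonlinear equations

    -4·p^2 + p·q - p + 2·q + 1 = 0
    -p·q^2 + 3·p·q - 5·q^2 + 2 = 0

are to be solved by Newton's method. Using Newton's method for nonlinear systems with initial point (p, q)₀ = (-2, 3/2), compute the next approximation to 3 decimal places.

At (-2, 3/2): F = (-13.000, -13.750).
Jacobian J = [[-8·p + q - 1, p + 2], [-q^2 + 3·q, -2·p·q + 3·p - 10·q]].
At the point, J = [[16.500, 0.000], [2.250, -15.000]] (det J = -247.500).
Solving J·Δ = −F gives Δ = (0.788, -0.798).
Then the next iterate is (p, q)₁ = (-1.212, 0.702).

(-1.212, 0.702)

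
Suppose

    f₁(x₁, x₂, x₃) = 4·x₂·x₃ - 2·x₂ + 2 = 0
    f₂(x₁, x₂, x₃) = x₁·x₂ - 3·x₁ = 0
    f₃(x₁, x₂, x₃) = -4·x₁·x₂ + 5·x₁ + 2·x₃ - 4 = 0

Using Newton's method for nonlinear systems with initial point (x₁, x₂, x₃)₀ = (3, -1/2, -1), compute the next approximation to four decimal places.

(-0.0714, -0.5833, 1.7500)

At (3, -1/2, -1): F = (5.0000, -10.5000, 15.0000).
Jacobian J = [[0, 4·x₃ - 2, 4·x₂], [x₂ - 3, x₁, 0], [-4·x₂ + 5, -4·x₁, 2]].
At the point, J = [[0.0000, -6.0000, -2.0000], [-3.5000, 3.0000, 0.0000], [7.0000, -12.0000, 2.0000]] (det J = -84.0000).
Solving J·Δ = −F gives Δ = (-3.0714, -0.0833, 2.7500).
Then the next iterate is (x₁, x₂, x₃)₁ = (-0.0714, -0.5833, 1.7500).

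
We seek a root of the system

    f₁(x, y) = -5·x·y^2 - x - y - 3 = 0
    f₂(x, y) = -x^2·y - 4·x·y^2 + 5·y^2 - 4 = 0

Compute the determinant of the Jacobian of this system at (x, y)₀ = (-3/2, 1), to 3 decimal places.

-104.500

J = [[-5·y^2 - 1, -10·x·y - 1], [-2·x·y - 4·y^2, -x^2 - 8·x·y + 10·y]].
At the point, J = [[-6.000, 14.000], [-1.000, 19.750]].
det J = -104.500.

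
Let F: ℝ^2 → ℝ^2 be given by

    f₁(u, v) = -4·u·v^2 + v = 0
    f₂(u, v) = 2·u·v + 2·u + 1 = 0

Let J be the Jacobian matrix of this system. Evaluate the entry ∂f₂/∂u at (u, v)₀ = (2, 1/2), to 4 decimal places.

∂f₂/∂u = 2·v + 2.
At (2, 1/2) this is 3.0000.

3.0000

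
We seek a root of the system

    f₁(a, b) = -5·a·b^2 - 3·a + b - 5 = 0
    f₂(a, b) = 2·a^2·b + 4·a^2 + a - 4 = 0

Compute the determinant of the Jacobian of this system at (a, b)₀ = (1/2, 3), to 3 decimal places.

130.000

J = [[-5·b^2 - 3, -10·a·b + 1], [4·a·b + 8·a + 1, 2·a^2]].
At the point, J = [[-48.000, -14.000], [11.000, 0.500]].
det J = 130.000.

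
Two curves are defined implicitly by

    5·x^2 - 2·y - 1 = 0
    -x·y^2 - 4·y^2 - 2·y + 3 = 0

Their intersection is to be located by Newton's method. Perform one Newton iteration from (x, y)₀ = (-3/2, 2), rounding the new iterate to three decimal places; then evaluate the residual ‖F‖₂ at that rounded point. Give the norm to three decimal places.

2.019

At (-3/2, 2): F = (6.250, -11.000).
Jacobian J = [[10·x, -2], [-y^2, -2·x·y - 8·y - 2]].
At the point, J = [[-15.000, -2.000], [-4.000, -12.000]] (det J = 172.000).
Solving J·Δ = −F gives Δ = (0.564, -1.105).
Then the next iterate is (x, y)₁ = (-0.936, 0.895).
Re-evaluating at (-0.936, 0.895): F = (1.59048, -1.24434), so ‖F‖₂ = 2.019.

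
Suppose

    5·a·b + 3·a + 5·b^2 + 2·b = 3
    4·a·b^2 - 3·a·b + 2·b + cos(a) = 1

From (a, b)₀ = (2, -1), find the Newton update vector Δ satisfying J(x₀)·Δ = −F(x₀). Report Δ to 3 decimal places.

(-2.115, -0.115)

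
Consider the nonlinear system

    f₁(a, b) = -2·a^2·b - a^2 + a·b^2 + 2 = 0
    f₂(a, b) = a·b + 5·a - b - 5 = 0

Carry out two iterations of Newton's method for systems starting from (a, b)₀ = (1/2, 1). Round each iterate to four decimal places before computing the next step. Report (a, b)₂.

At (1/2, 1): F = (1.7500, -3.0000).
Jacobian J = [[-4·a·b - 2·a + b^2, -2·a^2 + 2·a·b], [b + 5, a - 1]].
At the point, J = [[-2.0000, 0.5000], [6.0000, -0.5000]] (det J = -2.0000).
Solving J·Δ = −F gives Δ = (0.3125, -2.2500).
Then the next iterate is (a, b)₁ = (0.8125, -1.2500).
Round to (0.8125, -1.2500) and repeat: F = (4.259766, -0.703125), J = [[4.0000, -3.351562], [3.7500, -0.1875]].
Δ = (0.2670, 1.5896), so (a, b)₂ = (1.0795, 0.3396).

(1.0795, 0.3396)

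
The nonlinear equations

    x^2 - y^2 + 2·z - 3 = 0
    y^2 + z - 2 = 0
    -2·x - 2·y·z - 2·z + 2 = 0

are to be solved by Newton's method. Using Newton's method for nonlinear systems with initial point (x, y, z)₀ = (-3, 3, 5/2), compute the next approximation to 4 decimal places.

(-1.5680, 1.5782, 1.5306)

At (-3, 3, 5/2): F = (2.0000, 9.5000, -12.0000).
Jacobian J = [[2·x, -2·y, 2], [0, 2·y, 1], [-2, -2·z, -2·y - 2]].
At the point, J = [[-6.0000, -6.0000, 2.0000], [0.0000, 6.0000, 1.0000], [-2.0000, -5.0000, -8.0000]] (det J = 294.0000).
Solving J·Δ = −F gives Δ = (1.4320, -1.4218, -0.9694).
Then the next iterate is (x, y, z)₁ = (-1.5680, 1.5782, 1.5306).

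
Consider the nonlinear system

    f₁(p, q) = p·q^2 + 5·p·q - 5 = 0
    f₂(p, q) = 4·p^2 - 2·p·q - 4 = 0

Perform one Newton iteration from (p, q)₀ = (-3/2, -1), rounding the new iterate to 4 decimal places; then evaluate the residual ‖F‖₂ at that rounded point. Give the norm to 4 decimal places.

0.1641

At (-3/2, -1): F = (1.0000, 2.0000).
Jacobian J = [[q^2 + 5·q, 2·p·q + 5·p], [8·p - 2·q, -2·p]].
At the point, J = [[-4.0000, -4.5000], [-10.0000, 3.0000]] (det J = -57.0000).
Solving J·Δ = −F gives Δ = (0.2105, 0.0351).
Then the next iterate is (p, q)₁ = (-1.2895, -0.9649).
Re-evaluating at (-1.2895, -0.9649): F = (0.020627, 0.162764), so ‖F‖₂ = 0.1641.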